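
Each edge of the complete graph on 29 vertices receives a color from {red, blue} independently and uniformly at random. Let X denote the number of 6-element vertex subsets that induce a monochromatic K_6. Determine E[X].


Let X = Σ_S X_S over the C(29, 6) = 475020 subsets S of size 6, where X_S = 1 if the K_6 on S is monochromatic.
For a fixed S, the K_6 on S has C(6, 2) = 15 edges. P[all 15 edges red] = (1/2)^15, and likewise for blue, so P[monochromatic] = 2·(1/2)^15 = 2^{1 − 15} = 1/16384.
By linearity of expectation: E[X] = C(29, 6) · 2^{1 − 15} = 475020 · 1/16384 = 118755/4096.
Numerically: E[X] ≈ 28.993.

E[X] = C(29,6)·2^(1−C(6,2)) = 118755/4096 ≈ 28.993.


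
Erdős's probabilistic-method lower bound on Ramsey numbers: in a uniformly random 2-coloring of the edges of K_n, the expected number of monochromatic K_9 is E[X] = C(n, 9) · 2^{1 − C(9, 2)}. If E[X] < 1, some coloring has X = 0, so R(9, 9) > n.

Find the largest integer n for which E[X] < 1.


We need C(n, 9) · 2^{1 − 36} < 1, i.e. C(n, 9) < 2^{36 − 1} = 34359738368.
Check values of n near the boundary:
  n = 63: C(63, 9) = 23667689815; 23667689815 < 34359738368? YES
  n = 64: C(64, 9) = 27540584512; 27540584512 < 34359738368? YES
  n = 65: C(65, 9) = 31966749880; 31966749880 < 34359738368? YES
  n = 66: C(66, 9) = 37014131440; 37014131440 < 34359738368? NO
The largest n with C(n, 9) < 34359738368 is n = 65 (where E[X] = 3995843735/4294967296 ≈ 0.9303549). Hence R(9, 9) > 65, i.e. R(9, 9) ≥ 66.

Largest n = 65; hence R(9, 9) > 65.


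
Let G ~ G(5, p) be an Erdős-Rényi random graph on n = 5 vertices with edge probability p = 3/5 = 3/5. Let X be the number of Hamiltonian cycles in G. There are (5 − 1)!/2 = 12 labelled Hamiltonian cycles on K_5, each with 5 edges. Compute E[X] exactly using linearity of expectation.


K_5 has (5 − 1)!/2 = 12 labelled Hamiltonian cycles.
For each such Hamiltonian cycle H, let X_H = 1 if all 5 edges of H are present in G. Then P[X_H = 1] = p^{5} = (3/5)^{5} = 243/3125.
By linearity: E[X] = Σ_H E[X_H] = 12 · p^{5} = 12 · 243/3125 = 2916/3125.
Numerically: E[X] ≈ 0.93312.

E[X] = 12 · (3/5)^{5} = 2916/3125 ≈ 0.93312.


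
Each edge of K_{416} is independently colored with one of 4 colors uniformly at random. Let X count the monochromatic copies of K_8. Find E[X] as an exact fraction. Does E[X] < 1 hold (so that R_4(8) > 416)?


E[X] = C(416, 8) · 4^{1 − 28} = 20788229335792620 · 4^{−27} = 20788229335792620/18014398509481984.
As a reduced fraction: E[X] = 5197057333948155/4503599627370496 ≈ 1.154.
Is E[X] < 1? NO.
Since E[X] ≥ 1, the first-moment bound is inconclusive at n = 416; it does NOT by itself certify R_4(8) > 416.

E[X] = 5197057333948155/4503599627370496 ≈ 1.154; E[X] ≥ 1; first-moment method inconclusive here.


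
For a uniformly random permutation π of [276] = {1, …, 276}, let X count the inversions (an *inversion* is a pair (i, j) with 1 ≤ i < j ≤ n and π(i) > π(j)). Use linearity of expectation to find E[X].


Write X = Σ X_I over the C(276, 2) = 37950 pairs i < j, with X_I the indicator of one inversion.
There are 37950 indicators.
For each fixed pair i < j, the values π(i) and π(j) are two distinct elements of {1, …, 276} in uniformly random order; by symmetry P[π(i) > π(j)] = 1/2.
By linearity: E[X] = 37950 · (1/2) = C(276, 2) · (1/2) = 37950/2 = 18975 ≈ 18975.000000.

E[X] = 18975 = 18975.000000.


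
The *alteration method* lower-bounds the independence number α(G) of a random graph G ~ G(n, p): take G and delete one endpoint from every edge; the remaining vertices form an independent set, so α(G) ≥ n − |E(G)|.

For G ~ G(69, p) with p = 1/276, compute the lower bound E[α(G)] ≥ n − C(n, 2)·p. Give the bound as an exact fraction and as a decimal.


E[|E(G)|] = C(69, 2)·p = 2346 · (1/276) = 17/2.
E[α(G)] ≥ n − E[|E(G)|] = 69 − 17/2 = 121/2.
Numerically: ≈ 60.50000.
(This is only a lower bound; the true E[α(G)] may be larger.)

E[α(G)] ≥ 121/2 ≈ 60.50000.


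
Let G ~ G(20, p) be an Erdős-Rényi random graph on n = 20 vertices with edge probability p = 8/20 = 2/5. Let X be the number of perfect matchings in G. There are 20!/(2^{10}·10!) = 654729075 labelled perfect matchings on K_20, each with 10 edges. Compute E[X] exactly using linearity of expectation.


K_20 has 20!/(2^{10}·10!) = 654729075 labelled perfect matchings.
For each such perfect matching H, let X_H = 1 if all 10 edges of H are present in G. Then P[X_H = 1] = p^{10} = (2/5)^{10} = 1024/9765625.
By linearity: E[X] = Σ_H E[X_H] = 654729075 · p^{10} = 654729075 · 1024/9765625 = 26817702912/390625.
Numerically: E[X] ≈ 68653.

E[X] = 654729075 · (2/5)^{10} = 26817702912/390625 ≈ 68653.


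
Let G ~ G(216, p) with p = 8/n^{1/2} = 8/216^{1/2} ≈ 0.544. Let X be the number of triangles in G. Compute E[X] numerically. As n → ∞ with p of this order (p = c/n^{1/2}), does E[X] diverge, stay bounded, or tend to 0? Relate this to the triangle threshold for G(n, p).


Number of potential triangles: C(216, 3) = 1656360.
Each occurs with probability p³ ≈ (0.544)³ ≈ 1.61283e-01.
By linearity: E[X] = C(216, 3)·p³ ≈ 1656360 · 1.61283e-01 ≈ 267143.166.
Since α = 1/2 < 1, p = c/n^{1/2} ≫ 1/n is above the triangle threshold p ~ 1/n. Asymptotically E[X] ~ (c³/6)·n^{3(1−α)} = (8³/6)·n^{1.5} → ∞; triangles are abundant w.h.p.

E[X] ≈ 267143.166; in regime p = Θ(1/n^{1/2}) E[X] diverges (above the triangle threshold p ~ 1/n).


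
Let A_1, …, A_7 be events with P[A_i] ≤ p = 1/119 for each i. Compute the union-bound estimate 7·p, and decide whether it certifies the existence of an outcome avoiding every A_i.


Union bound: P[∪_{i=1}^{7} A_i] ≤ Σ_i P[A_i] ≤ 7·p = 7·(1/119) = 1/17.
Numerically: 1/17 ≈ 0.059.
Is 1/17 < 1? YES.
Since P[∪ A_i] ≤ 1/17 < 1, the complement has P[∩ A_i^c] ≥ 1 − 1/17 = 16/17 > 0, so some outcome avoids every A_i.

7·p = 1/17 ≈ 0.059; existence CERTIFIED by the union bound.


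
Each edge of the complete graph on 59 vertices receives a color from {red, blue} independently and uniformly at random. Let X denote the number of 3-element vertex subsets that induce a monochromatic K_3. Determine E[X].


Let X = Σ_S X_S over the C(59, 3) = 32509 subsets S of size 3, where X_S = 1 if the K_3 on S is monochromatic.
For a fixed S, the K_3 on S has C(3, 2) = 3 edges. P[all 3 edges red] = (1/2)^3, and likewise for blue, so P[monochromatic] = 2·(1/2)^3 = 2^{1 − 3} = 1/4.
By linearity of expectation: E[X] = C(59, 3) · 2^{1 − 3} = 32509 · 1/4 = 32509/4.
Numerically: E[X] ≈ 8127.250.

E[X] = C(59,3)·2^(1−C(3,2)) = 32509/4 ≈ 8127.250.


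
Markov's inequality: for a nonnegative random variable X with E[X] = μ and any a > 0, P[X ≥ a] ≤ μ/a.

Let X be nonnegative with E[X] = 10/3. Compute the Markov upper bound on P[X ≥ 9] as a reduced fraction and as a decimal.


μ = E[X] = 10/3, a = 9.
Markov: P[X ≥ 9] ≤ μ/a = (10/3)/9 = 10/27.
Numerically: ≈ 0.370370.
(Since a = 9 > μ = 3.333333, the bound 10/27 is < 1 and informative.)

P[X ≥ 9] ≤ 10/27 ≈ 0.370370.


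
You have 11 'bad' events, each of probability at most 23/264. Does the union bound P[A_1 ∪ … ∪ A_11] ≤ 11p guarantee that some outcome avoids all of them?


Union bound: P[∪_{i=1}^{11} A_i] ≤ Σ_i P[A_i] ≤ 11·p = 11·(23/264) = 23/24.
Numerically: 23/24 ≈ 0.9583333.
Is 23/24 < 1? YES.
Since P[∪ A_i] ≤ 23/24 < 1, the complement has P[∩ A_i^c] ≥ 1 − 23/24 = 1/24 > 0, so some outcome avoids every A_i.

11·p = 23/24 ≈ 0.9583333; existence CERTIFIED by the union bound.


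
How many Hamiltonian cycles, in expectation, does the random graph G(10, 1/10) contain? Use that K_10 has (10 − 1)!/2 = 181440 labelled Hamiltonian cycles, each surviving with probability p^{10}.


K_10 has (10 − 1)!/2 = 181440 labelled Hamiltonian cycles.
For each such Hamiltonian cycle H, let X_H = 1 if all 10 edges of H are present in G. Then P[X_H = 1] = p^{10} = (1/10)^{10} = 1/10000000000.
By linearity of expectation: E[X] = Σ_H E[X_H] = 181440 · p^{10} = 181440 · 1/10000000000 = 567/31250000.
Numerically: E[X] ≈ 1.8144e-05.

E[X] = 181440 · (1/10)^{10} = 567/31250000 ≈ 1.8144e-05.


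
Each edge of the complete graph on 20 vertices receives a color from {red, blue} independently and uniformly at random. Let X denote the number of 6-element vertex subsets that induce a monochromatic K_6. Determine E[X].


Let X = Σ_S X_S over the C(20, 6) = 38760 subsets S of size 6, where X_S = 1 if the K_6 on S is monochromatic.
For a fixed S, the K_6 on S has C(6, 2) = 15 edges. P[all 15 edges red] = (1/2)^15, and likewise for blue, so P[monochromatic] = 2·(1/2)^15 = 2^{1 − 15} = 1/16384.
By linearity: E[X] = C(20, 6) · 2^{1 − 15} = 38760 · 1/16384 = 4845/2048.
Numerically: E[X] ≈ 2.365723.

E[X] = C(20,6)·2^(1−C(6,2)) = 4845/2048 ≈ 2.365723.


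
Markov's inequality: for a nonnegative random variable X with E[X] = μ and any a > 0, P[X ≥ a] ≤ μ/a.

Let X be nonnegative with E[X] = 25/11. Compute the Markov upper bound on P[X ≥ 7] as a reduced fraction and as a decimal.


μ = E[X] = 25/11, a = 7.
Markov: P[X ≥ 7] ≤ μ/a = (25/11)/7 = 25/77.
Numerically: ≈ 0.3247.
(Since a = 7 > μ = 2.2727, the bound 25/77 is < 1 and informative.)

P[X ≥ 7] ≤ 25/77 ≈ 0.3247.


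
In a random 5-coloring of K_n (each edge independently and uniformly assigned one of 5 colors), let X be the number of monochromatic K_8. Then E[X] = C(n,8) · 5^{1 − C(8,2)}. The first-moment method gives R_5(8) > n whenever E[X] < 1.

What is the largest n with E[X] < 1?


We need C(n, 8) · 5^{1 − 28} < 1, i.e. C(n, 8) < 5^{28 − 1} = 7450580596923828125.
Check values of n near the boundary:
  n = 861: C(861, 8) = 7250034996615275865; 7250034996615275865 < 7450580596923828125? YES
  n = 862: C(862, 8) = 7317951015318931845; 7317951015318931845 < 7450580596923828125? YES
  n = 863: C(863, 8) = 7386423071602617757; 7386423071602617757 < 7450580596923828125? YES
  n = 864: C(864, 8) = 7455455062926006708; 7455455062926006708 < 7450580596923828125? NO
  n = 865: C(865, 8) = 7525050909487743060; 7525050909487743060 < 7450580596923828125? NO
The largest n with C(n, 8) < 7450580596923828125 is n = 863 (where E[X] = 7386423071602617757/7450580596923828125 ≈ 0.991389). Hence R_5(8) > 863, i.e. R_5(8) ≥ 864.

Largest n = 863; hence R_5(8) > 863.


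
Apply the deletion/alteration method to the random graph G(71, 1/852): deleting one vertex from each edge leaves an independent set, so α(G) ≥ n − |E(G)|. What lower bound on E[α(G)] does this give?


E[|E(G)|] = C(71, 2)·p = 2485 · (1/852) = 35/12.
E[α(G)] ≥ n − E[|E(G)|] = 71 − 35/12 = 817/12.
Numerically: ≈ 68.08333.
(This is only a lower bound; the true E[α(G)] may be larger.)

E[α(G)] ≥ 817/12 ≈ 68.08333.


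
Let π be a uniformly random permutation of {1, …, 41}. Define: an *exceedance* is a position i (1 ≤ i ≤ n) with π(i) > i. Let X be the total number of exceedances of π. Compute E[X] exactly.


Write X = Σ_{i=1}^{41} X_i, where X_i = 1_{π(i) > i}.
For each fixed i, π(i) is uniform over {1, …, 41} (marginal of a uniform permutation), so P[π(i) > i] = (n − i)/n. Summing: Σ_{i=1}^{41} (n − i)/n = (0 + 1 + … + 40)/41 = 41(41 − 1)/(2·41) = (41 − 1)/2.
Hence E[X] = Σ_{i=1}^{41} (41 − i)/41 = 20 ≈ 20.000000.

E[X] = 20 = 20.000000.


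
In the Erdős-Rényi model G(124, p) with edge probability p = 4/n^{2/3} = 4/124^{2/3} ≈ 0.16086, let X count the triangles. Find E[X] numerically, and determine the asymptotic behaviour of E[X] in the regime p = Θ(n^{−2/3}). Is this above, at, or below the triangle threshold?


Number of potential triangles: C(124, 3) = 310124.
Each occurs with probability p³ ≈ (0.16086)³ ≈ 4.1623309e-03.
By linearity: E[X] = C(124, 3)·p³ ≈ 310124 · 4.1623309e-03 ≈ 1290.83871.
Since α = 2/3 < 1, p = c/n^{2/3} ≫ 1/n is above the triangle threshold p ~ 1/n. Asymptotically E[X] ~ (c³/6)·n^{3(1−α)} = (4³/6)·n^{1} → ∞; triangles are abundant w.h.p.

E[X] ≈ 1290.83871; in regime p = Θ(1/n^{2/3}) E[X] diverges (above the triangle threshold p ~ 1/n).


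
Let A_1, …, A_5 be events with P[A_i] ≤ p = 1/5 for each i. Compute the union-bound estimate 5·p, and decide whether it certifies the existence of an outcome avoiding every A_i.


Union bound: P[∪_{i=1}^{5} A_i] ≤ Σ_i P[A_i] ≤ 5·p = 5·(1/5) = 1.
Numerically: 1 ≈ 1.0000000.
Is 1 < 1? NO.
Since the bound 1 is ≥ 1, the union bound is uninformative here; it does NOT by itself certify existence.

5·p = 1 ≈ 1.0000000; existence NOT certified by the union bound.


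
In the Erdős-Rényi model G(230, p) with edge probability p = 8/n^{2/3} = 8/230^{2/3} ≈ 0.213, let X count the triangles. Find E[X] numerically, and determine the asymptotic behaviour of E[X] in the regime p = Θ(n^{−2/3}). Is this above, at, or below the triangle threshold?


Number of potential triangles: C(230, 3) = 2001460.
Each occurs with probability p³ ≈ (0.213)³ ≈ 9.67864e-03.
By linearity: E[X] = C(230, 3)·p³ ≈ 2001460 · 9.67864e-03 ≈ 19371.409.
Since α = 2/3 < 1, p = c/n^{2/3} ≫ 1/n is above the triangle threshold p ~ 1/n. Asymptotically E[X] ~ (c³/6)·n^{3(1−α)} = (8³/6)·n^{1} → ∞; triangles are abundant w.h.p.

E[X] ≈ 19371.409; in regime p = Θ(1/n^{2/3}) E[X] diverges (above the triangle threshold p ~ 1/n).


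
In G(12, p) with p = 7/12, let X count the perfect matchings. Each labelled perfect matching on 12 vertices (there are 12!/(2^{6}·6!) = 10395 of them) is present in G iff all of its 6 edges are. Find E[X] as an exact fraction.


K_12 has 12!/(2^{6}·6!) = 10395 labelled perfect matchings.
For each such perfect matching H, let X_H = 1 if all 6 edges of H are present in G. Then P[X_H = 1] = p^{6} = (7/12)^{6} = 117649/2985984.
By linearity of expectation: E[X] = Σ_H E[X_H] = 10395 · p^{6} = 10395 · 117649/2985984 = 45294865/110592.
Numerically: E[X] ≈ 410.

E[X] = 10395 · (7/12)^{6} = 45294865/110592 ≈ 410.


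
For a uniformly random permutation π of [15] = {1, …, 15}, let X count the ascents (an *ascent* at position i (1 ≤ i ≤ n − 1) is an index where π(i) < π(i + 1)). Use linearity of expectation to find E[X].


Write X = Σ X_I over i = 1, …, 14, with X_I the indicator of one ascent.
There are 14 indicators.
For each fixed i, the pair (π(i), π(i+1)) is a uniformly random ordered pair of distinct values from {1, …, 15}; by symmetry P[π(i) < π(i+1)] = 1/2.
By linearity: E[X] = 14 · (1/2) = (15 − 1) · (1/2) = 7 ≈ 7.0000.

E[X] = 7 = 7.0000.


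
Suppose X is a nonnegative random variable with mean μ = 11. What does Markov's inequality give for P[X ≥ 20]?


μ = E[X] = 11, a = 20.
Markov: P[X ≥ 20] ≤ μ/a = (11)/20 = 11/20.
Numerically: ≈ 0.55000.
(Since a = 20 > μ = 11.00000, the bound 11/20 is < 1 and informative.)

P[X ≥ 20] ≤ 11/20 ≈ 0.55000.


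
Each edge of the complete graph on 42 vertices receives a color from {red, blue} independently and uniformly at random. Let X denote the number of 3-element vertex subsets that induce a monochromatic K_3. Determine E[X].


Let X = Σ_S X_S over the C(42, 3) = 11480 subsets S of size 3, where X_S = 1 if the K_3 on S is monochromatic.
For a fixed S, the K_3 on S has C(3, 2) = 3 edges. P[all 3 edges red] = (1/2)^3, and likewise for blue, so P[monochromatic] = 2·(1/2)^3 = 2^{1 − 3} = 1/4.
By linearity of expectation: E[X] = C(42, 3) · 2^{1 − 3} = 11480 · 1/4 = 2870.
Numerically: E[X] ≈ 2870.00000.

E[X] = C(42,3)·2^(1−C(3,2)) = 2870 ≈ 2870.00000.


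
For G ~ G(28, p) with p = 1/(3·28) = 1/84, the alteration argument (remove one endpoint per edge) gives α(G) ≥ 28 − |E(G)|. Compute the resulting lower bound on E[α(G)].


E[|E(G)|] = C(28, 2)·p = 378 · (1/84) = 9/2.
E[α(G)] ≥ n − E[|E(G)|] = 28 − 9/2 = 47/2.
Numerically: ≈ 23.500.
(This is only a lower bound; the true E[α(G)] may be larger.)

E[α(G)] ≥ 47/2 ≈ 23.500.


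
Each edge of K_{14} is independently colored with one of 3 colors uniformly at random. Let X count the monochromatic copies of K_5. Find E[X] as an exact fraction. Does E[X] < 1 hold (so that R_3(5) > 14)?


E[X] = C(14, 5) · 3^{1 − 10} = 2002 · 3^{−9} = 2002/19683.
As a reduced fraction: E[X] = 2002/19683 ≈ 0.10171.
Is E[X] < 1? YES.
Since E[X] < 1, there exists a 3-coloring of K_{14} with no monochromatic K_5; hence R_3(5) > 14.

E[X] = 2002/19683 ≈ 0.10171; E[X] < 1, so R_3(5) > 14.


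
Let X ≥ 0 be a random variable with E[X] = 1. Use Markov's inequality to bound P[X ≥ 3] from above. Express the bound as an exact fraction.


μ = E[X] = 1, a = 3.
Markov: P[X ≥ 3] ≤ μ/a = (1)/3 = 1/3.
Numerically: ≈ 0.3333.
(Since a = 3 > μ = 1.0000, the bound 1/3 is < 1 and informative.)

P[X ≥ 3] ≤ 1/3 ≈ 0.3333.


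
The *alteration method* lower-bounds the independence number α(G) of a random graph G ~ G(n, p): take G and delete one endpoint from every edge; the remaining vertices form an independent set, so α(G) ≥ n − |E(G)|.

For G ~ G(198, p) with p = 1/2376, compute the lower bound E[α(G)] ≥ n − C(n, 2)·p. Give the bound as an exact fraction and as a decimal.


E[|E(G)|] = C(198, 2)·p = 19503 · (1/2376) = 197/24.
E[α(G)] ≥ n − E[|E(G)|] = 198 − 197/24 = 4555/24.
Numerically: ≈ 189.791667.
(This is only a lower bound; the true E[α(G)] may be larger.)

E[α(G)] ≥ 4555/24 ≈ 189.791667.


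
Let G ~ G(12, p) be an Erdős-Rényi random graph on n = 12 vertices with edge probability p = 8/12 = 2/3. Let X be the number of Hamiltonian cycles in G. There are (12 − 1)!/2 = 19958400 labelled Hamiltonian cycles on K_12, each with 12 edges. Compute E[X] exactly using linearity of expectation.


K_12 has (12 − 1)!/2 = 19958400 labelled Hamiltonian cycles.
For each such Hamiltonian cycle H, let X_H = 1 if all 12 edges of H are present in G. Then P[X_H = 1] = p^{12} = (2/3)^{12} = 4096/531441.
By linearity: E[X] = Σ_H E[X_H] = 19958400 · p^{12} = 19958400 · 4096/531441 = 1009254400/6561.
Numerically: E[X] ≈ 1.5383e+05.

E[X] = 19958400 · (2/3)^{12} = 1009254400/6561 ≈ 1.5383e+05.


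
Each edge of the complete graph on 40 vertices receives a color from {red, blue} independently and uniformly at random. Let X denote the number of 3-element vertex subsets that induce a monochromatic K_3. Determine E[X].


Let X = Σ_S X_S over the C(40, 3) = 9880 subsets S of size 3, where X_S = 1 if the K_3 on S is monochromatic.
For a fixed S, the K_3 on S has C(3, 2) = 3 edges. P[all 3 edges red] = (1/2)^3, and likewise for blue, so P[monochromatic] = 2·(1/2)^3 = 2^{1 − 3} = 1/4.
Summing: E[X] = C(40, 3) · 2^{1 − 3} = 9880 · 1/4 = 2470.
Numerically: E[X] ≈ 2470.000.

E[X] = C(40,3)·2^(1−C(3,2)) = 2470 ≈ 2470.000.


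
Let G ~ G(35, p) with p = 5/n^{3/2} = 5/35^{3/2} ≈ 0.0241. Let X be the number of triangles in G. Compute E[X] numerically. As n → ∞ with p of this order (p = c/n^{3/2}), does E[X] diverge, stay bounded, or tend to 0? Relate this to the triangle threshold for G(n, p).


Number of potential triangles: C(35, 3) = 6545.
Each occurs with probability p³ ≈ (0.0241)³ ≈ 1.40800e-05.
By linearity: E[X] = C(35, 3)·p³ ≈ 6545 · 1.40800e-05 ≈ 0.092.
Since α = 3/2 > 1, p = c/n^{3/2} = o(1/n) is below the triangle threshold p ~ 1/n. Asymptotically E[X] ~ (c³/6)·n^{3(1−α)} = (5³/6)·n^{-1.5} → 0, so by Markov's inequality G has no triangles w.h.p.

E[X] ≈ 0.092; in regime p = Θ(1/n^{3/2}) E[X] tends to 0 (below the triangle threshold p ~ 1/n).


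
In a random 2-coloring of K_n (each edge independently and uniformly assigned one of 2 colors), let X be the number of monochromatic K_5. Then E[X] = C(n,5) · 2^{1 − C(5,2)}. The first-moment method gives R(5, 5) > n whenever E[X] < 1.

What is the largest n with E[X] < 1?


We need C(n, 5) · 2^{1 − 10} < 1, i.e. C(n, 5) < 2^{10 − 1} = 512.
Check values of n near the boundary:
  n = 10: C(10, 5) = 252; 252 < 512? YES
  n = 11: C(11, 5) = 462; 462 < 512? YES
  n = 12: C(12, 5) = 792; 792 < 512? NO
  n = 13: C(13, 5) = 1287; 1287 < 512? NO
The largest n with C(n, 5) < 512 is n = 11 (where E[X] = 231/256 ≈ 0.90234). Hence R(5, 5) > 11, i.e. R(5, 5) ≥ 12.

Largest n = 11; hence R(5, 5) > 11.


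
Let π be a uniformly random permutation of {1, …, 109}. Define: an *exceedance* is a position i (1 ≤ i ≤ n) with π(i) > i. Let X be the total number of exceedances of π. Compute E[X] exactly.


Write X = Σ_{i=1}^{109} X_i, where X_i = 1_{π(i) > i}.
For each fixed i, π(i) is uniform over {1, …, 109} (marginal of a uniform permutation), so P[π(i) > i] = (n − i)/n. Summing: Σ_{i=1}^{109} (n − i)/n = (0 + 1 + … + 108)/109 = 109(109 − 1)/(2·109) = (109 − 1)/2.
Hence E[X] = Σ_{i=1}^{109} (109 − i)/109 = 54 ≈ 54.00000.

E[X] = 54 = 54.00000.


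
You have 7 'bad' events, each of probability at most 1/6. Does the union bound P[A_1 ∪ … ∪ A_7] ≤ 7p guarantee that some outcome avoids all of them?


Union bound: P[∪_{i=1}^{7} A_i] ≤ Σ_i P[A_i] ≤ 7·p = 7·(1/6) = 7/6.
Numerically: 7/6 ≈ 1.16667.
Is 7/6 < 1? NO.
Since the bound 7/6 is ≥ 1, the union bound is uninformative here; it does NOT by itself certify existence.

7·p = 7/6 ≈ 1.16667; existence NOT certified by the union bound.


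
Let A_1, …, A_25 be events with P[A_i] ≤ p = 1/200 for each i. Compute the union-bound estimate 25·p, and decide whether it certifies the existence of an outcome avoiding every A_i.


Union bound: P[∪_{i=1}^{25} A_i] ≤ Σ_i P[A_i] ≤ 25·p = 25·(1/200) = 1/8.
Numerically: 1/8 ≈ 0.125.
Is 1/8 < 1? YES.
Since P[∪ A_i] ≤ 1/8 < 1, the complement has P[∩ A_i^c] ≥ 1 − 1/8 = 7/8 > 0, so some outcome avoids every A_i.

25·p = 1/8 ≈ 0.125; existence CERTIFIED by the union bound.


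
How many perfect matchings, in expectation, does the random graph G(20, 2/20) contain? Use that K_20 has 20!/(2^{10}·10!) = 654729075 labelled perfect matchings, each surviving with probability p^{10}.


K_20 has 20!/(2^{10}·10!) = 654729075 labelled perfect matchings.
For each such perfect matching H, let X_H = 1 if all 10 edges of H are present in G. Then P[X_H = 1] = p^{10} = (1/10)^{10} = 1/10000000000.
By linearity: E[X] = Σ_H E[X_H] = 654729075 · p^{10} = 654729075 · 1/10000000000 = 26189163/400000000.
Numerically: E[X] ≈ 0.0655.

E[X] = 654729075 · (1/10)^{10} = 26189163/400000000 ≈ 0.0655.


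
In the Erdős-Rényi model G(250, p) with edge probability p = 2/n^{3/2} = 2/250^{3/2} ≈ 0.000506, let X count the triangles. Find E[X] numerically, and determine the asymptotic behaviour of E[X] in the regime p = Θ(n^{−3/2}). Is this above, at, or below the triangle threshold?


Number of potential triangles: C(250, 3) = 2573000.
Each occurs with probability p³ ≈ (0.000506)³ ≈ 1.29527e-10.
By linearity: E[X] = C(250, 3)·p³ ≈ 2573000 · 1.29527e-10 ≈ 0.000.
Since α = 3/2 > 1, p = c/n^{3/2} = o(1/n) is below the triangle threshold p ~ 1/n. Asymptotically E[X] ~ (c³/6)·n^{3(1−α)} = (2³/6)·n^{-1.5} → 0, so by Markov's inequality G has no triangles w.h.p.

E[X] ≈ 0.000; in regime p = Θ(1/n^{3/2}) E[X] tends to 0 (below the triangle threshold p ~ 1/n).


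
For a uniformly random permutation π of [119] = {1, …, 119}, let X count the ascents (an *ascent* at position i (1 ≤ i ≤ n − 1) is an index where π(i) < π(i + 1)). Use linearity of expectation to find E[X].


Write X = Σ X_I over i = 1, …, 118, with X_I the indicator of one ascent.
There are 118 indicators.
For each fixed i, the pair (π(i), π(i+1)) is a uniformly random ordered pair of distinct values from {1, …, 119}; by symmetry P[π(i) < π(i+1)] = 1/2.
By linearity: E[X] = 118 · (1/2) = (119 − 1) · (1/2) = 59 ≈ 59.000000.

E[X] = 59 = 59.000000.


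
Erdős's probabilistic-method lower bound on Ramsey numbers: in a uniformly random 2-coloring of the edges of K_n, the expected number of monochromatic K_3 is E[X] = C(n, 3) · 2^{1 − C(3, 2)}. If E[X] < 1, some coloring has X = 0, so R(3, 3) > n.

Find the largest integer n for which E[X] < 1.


We need C(n, 3) · 2^{1 − 3} < 1, i.e. C(n, 3) < 2^{3 − 1} = 4.
Check values of n near the boundary:
  n = 3: C(3, 3) = 1; 1 < 4? YES
  n = 4: C(4, 3) = 4; 4 < 4? NO
  n = 5: C(5, 3) = 10; 10 < 4? NO
The largest n with C(n, 3) < 4 is n = 3 (where E[X] = 1/4 ≈ 0.2500000). Hence R(3, 3) > 3, i.e. R(3, 3) ≥ 4.

Largest n = 3; hence R(3, 3) > 3.


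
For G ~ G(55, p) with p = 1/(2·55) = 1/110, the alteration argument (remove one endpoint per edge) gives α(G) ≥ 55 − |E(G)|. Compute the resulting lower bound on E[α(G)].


E[|E(G)|] = C(55, 2)·p = 1485 · (1/110) = 27/2.
E[α(G)] ≥ n − E[|E(G)|] = 55 − 27/2 = 83/2.
Numerically: ≈ 41.5000.
(This is only a lower bound; the true E[α(G)] may be larger.)

E[α(G)] ≥ 83/2 ≈ 41.5000.


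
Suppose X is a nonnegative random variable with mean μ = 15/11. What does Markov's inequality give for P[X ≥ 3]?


μ = E[X] = 15/11, a = 3.
Markov: P[X ≥ 3] ≤ μ/a = (15/11)/3 = 5/11.
Numerically: ≈ 0.454545.
(Since a = 3 > μ = 1.363636, the bound 5/11 is < 1 and informative.)

P[X ≥ 3] ≤ 5/11 ≈ 0.454545.


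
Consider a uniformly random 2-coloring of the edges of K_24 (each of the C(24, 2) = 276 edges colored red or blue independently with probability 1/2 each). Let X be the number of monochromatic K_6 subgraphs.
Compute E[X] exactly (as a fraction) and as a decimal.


Let X = Σ_S X_S over the C(24, 6) = 134596 subsets S of size 6, where X_S = 1 if the K_6 on S is monochromatic.
For a fixed S, the K_6 on S has C(6, 2) = 15 edges. P[all 15 edges red] = (1/2)^15, and likewise for blue, so P[monochromatic] = 2·(1/2)^15 = 2^{1 − 15} = 1/16384.
Summing: E[X] = C(24, 6) · 2^{1 − 15} = 134596 · 1/16384 = 33649/4096.
Numerically: E[X] ≈ 8.215088.

E[X] = C(24,6)·2^(1−C(6,2)) = 33649/4096 ≈ 8.215088.


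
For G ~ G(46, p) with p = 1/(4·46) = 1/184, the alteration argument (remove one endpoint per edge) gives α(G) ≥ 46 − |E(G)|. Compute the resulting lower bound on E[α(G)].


E[|E(G)|] = C(46, 2)·p = 1035 · (1/184) = 45/8.
E[α(G)] ≥ n − E[|E(G)|] = 46 − 45/8 = 323/8.
Numerically: ≈ 40.375000.
(This is only a lower bound; the true E[α(G)] may be larger.)

E[α(G)] ≥ 323/8 ≈ 40.375000.


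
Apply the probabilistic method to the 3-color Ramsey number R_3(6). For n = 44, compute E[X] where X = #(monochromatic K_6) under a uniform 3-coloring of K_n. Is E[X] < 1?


E[X] = C(44, 6) · 3^{1 − 15} = 7059052 · 3^{−14} = 7059052/4782969.
As a reduced fraction: E[X] = 7059052/4782969 ≈ 1.4759.
Is E[X] < 1? NO.
Since E[X] ≥ 1, the first-moment bound is inconclusive at n = 44; it does NOT by itself certify R_3(6) > 44.

E[X] = 7059052/4782969 ≈ 1.4759; E[X] ≥ 1; first-moment method inconclusive here.


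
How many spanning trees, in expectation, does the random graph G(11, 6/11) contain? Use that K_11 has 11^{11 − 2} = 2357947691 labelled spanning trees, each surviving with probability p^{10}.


K_11 has 11^{11 − 2} = 2357947691 labelled spanning trees.
For each such spanning tree H, let X_H = 1 if all 10 edges of H are present in G. Then P[X_H = 1] = p^{10} = (6/11)^{10} = 60466176/25937424601.
Summing the indicators: E[X] = Σ_H E[X_H] = 2357947691 · p^{10} = 2357947691 · 60466176/25937424601 = 60466176/11.
Numerically: E[X] ≈ 5.4969e+06.

E[X] = 2357947691 · (6/11)^{10} = 60466176/11 ≈ 5.4969e+06.


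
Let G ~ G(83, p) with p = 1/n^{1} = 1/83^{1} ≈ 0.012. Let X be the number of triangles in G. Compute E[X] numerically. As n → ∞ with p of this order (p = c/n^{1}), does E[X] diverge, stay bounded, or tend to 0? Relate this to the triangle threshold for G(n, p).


Number of potential triangles: C(83, 3) = 91881.
Each occurs with probability p³ ≈ (0.012)³ ≈ 1.74890e-06.
By linearity: E[X] = C(83, 3)·p³ ≈ 91881 · 1.74890e-06 ≈ 0.161.
Here α = 1, so p = 1/n is exactly at the triangle threshold p ~ 1/n. Asymptotically E[X] → c³/6 = 1³/6 = 1/6 ≈ 0.167, a bounded constant. In this regime the triangle count is asymptotically Poisson(c³/6).

E[X] ≈ 0.161; in regime p = Θ(1/n^{1}) E[X] stays bounded (at the triangle threshold p ~ 1/n).


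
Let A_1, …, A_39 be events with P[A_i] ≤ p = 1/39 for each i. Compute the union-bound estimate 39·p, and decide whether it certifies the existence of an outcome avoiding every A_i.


Union bound: P[∪_{i=1}^{39} A_i] ≤ Σ_i P[A_i] ≤ 39·p = 39·(1/39) = 1.
Numerically: 1 ≈ 1.00000.
Is 1 < 1? NO.
Since the bound 1 is ≥ 1, the union bound is uninformative here; it does NOT by itself certify existence.

39·p = 1 ≈ 1.00000; existence NOT certified by the union bound.


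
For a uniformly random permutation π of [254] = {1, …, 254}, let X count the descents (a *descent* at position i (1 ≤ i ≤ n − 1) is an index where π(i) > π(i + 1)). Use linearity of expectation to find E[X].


Write X = Σ X_I over i = 1, …, 253, with X_I the indicator of one descent.
There are 253 indicators.
For each fixed i, the pair (π(i), π(i+1)) is a uniformly random ordered pair of distinct values from {1, …, 254}; by symmetry P[π(i) > π(i+1)] = 1/2.
By linearity: E[X] = 253 · (1/2) = (254 − 1) · (1/2) = 253/2 ≈ 126.500.

E[X] = 253/2 = 126.500.


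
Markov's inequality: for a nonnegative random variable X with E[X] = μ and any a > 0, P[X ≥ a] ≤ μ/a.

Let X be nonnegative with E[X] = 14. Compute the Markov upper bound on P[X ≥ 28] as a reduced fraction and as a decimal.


μ = E[X] = 14, a = 28.
Markov: P[X ≥ 28] ≤ μ/a = (14)/28 = 1/2.
Numerically: ≈ 0.50000.
(Since a = 28 > μ = 14.00000, the bound 1/2 is < 1 and informative.)

P[X ≥ 28] ≤ 1/2 ≈ 0.50000.


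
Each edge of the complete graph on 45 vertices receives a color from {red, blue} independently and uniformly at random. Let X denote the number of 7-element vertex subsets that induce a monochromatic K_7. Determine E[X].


Let X = Σ_S X_S over the C(45, 7) = 45379620 subsets S of size 7, where X_S = 1 if the K_7 on S is monochromatic.
For a fixed S, the K_7 on S has C(7, 2) = 21 edges. P[all 21 edges red] = (1/2)^21, and likewise for blue, so P[monochromatic] = 2·(1/2)^21 = 2^{1 − 21} = 1/1048576.
By linearity: E[X] = C(45, 7) · 2^{1 − 21} = 45379620 · 1/1048576 = 11344905/262144.
Numerically: E[X] ≈ 43.27738.

E[X] = C(45,7)·2^(1−C(7,2)) = 11344905/262144 ≈ 43.27738.


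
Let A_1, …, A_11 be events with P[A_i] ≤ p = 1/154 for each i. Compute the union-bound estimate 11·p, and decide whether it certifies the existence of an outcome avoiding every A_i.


Union bound: P[∪_{i=1}^{11} A_i] ≤ Σ_i P[A_i] ≤ 11·p = 11·(1/154) = 1/14.
Numerically: 1/14 ≈ 0.071.
Is 1/14 < 1? YES.
Since P[∪ A_i] ≤ 1/14 < 1, the complement has P[∩ A_i^c] ≥ 1 − 1/14 = 13/14 > 0, so some outcome avoids every A_i.

11·p = 1/14 ≈ 0.071; existence CERTIFIED by the union bound.


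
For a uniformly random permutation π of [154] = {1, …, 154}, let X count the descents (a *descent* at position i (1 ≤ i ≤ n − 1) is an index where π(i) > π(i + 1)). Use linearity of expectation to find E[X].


Write X = Σ X_I over i = 1, …, 153, with X_I the indicator of one descent.
There are 153 indicators.
For each fixed i, the pair (π(i), π(i+1)) is a uniformly random ordered pair of distinct values from {1, …, 154}; by symmetry P[π(i) > π(i+1)] = 1/2.
By linearity: E[X] = 153 · (1/2) = (154 − 1) · (1/2) = 153/2 ≈ 76.5000.

E[X] = 153/2 = 76.5000.


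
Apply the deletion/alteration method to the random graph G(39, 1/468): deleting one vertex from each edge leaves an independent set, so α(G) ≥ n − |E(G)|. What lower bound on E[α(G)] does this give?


E[|E(G)|] = C(39, 2)·p = 741 · (1/468) = 19/12.
E[α(G)] ≥ n − E[|E(G)|] = 39 − 19/12 = 449/12.
Numerically: ≈ 37.4167.
(This is only a lower bound; the true E[α(G)] may be larger.)

E[α(G)] ≥ 449/12 ≈ 37.4167.


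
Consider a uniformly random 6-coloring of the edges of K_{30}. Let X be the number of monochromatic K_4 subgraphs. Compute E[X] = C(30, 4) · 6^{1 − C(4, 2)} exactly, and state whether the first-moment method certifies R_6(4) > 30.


E[X] = C(30, 4) · 6^{1 − 6} = 27405 · 6^{−5} = 27405/7776.
As a reduced fraction: E[X] = 1015/288 ≈ 3.524.
Is E[X] < 1? NO.
Since E[X] ≥ 1, the first-moment bound is inconclusive at n = 30; it does NOT by itself certify R_6(4) > 30.

E[X] = 1015/288 ≈ 3.524; E[X] ≥ 1; first-moment method inconclusive here.


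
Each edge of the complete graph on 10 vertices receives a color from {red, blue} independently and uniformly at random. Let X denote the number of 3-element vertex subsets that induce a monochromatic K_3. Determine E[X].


Let X = Σ_S X_S over the C(10, 3) = 120 subsets S of size 3, where X_S = 1 if the K_3 on S is monochromatic.
For a fixed S, the K_3 on S has C(3, 2) = 3 edges. P[all 3 edges red] = (1/2)^3, and likewise for blue, so P[monochromatic] = 2·(1/2)^3 = 2^{1 − 3} = 1/4.
By linearity: E[X] = C(10, 3) · 2^{1 − 3} = 120 · 1/4 = 30.
Numerically: E[X] ≈ 30.000000.

E[X] = C(10,3)·2^(1−C(3,2)) = 30 ≈ 30.000000.


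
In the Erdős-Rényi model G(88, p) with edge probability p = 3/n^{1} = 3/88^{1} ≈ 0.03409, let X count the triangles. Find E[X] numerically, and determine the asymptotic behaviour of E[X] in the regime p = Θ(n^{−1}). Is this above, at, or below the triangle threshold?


Number of potential triangles: C(88, 3) = 109736.
Each occurs with probability p³ ≈ (0.03409)³ ≈ 3.962012e-05.
By linearity: E[X] = C(88, 3)·p³ ≈ 109736 · 3.962012e-05 ≈ 4.3478.
Here α = 1, so p = 3/n is exactly at the triangle threshold p ~ 1/n. Asymptotically E[X] → c³/6 = 3³/6 = 9/2 ≈ 4.5000, a bounded constant. In this regime the triangle count is asymptotically Poisson(c³/6).

E[X] ≈ 4.3478; in regime p = Θ(1/n^{1}) E[X] stays bounded (at the triangle threshold p ~ 1/n).


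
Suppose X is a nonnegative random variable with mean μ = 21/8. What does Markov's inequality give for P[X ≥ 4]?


μ = E[X] = 21/8, a = 4.
Markov: P[X ≥ 4] ≤ μ/a = (21/8)/4 = 21/32.
Numerically: ≈ 0.656250.
(Since a = 4 > μ = 2.625000, the bound 21/32 is < 1 and informative.)

P[X ≥ 4] ≤ 21/32 ≈ 0.656250.


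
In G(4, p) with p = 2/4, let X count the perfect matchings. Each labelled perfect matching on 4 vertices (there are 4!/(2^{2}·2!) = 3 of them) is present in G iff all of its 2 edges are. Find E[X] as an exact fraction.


K_4 has 4!/(2^{2}·2!) = 3 labelled perfect matchings.
For each such perfect matching H, let X_H = 1 if all 2 edges of H are present in G. Then P[X_H = 1] = p^{2} = (1/2)^{2} = 1/4.
By linearity: E[X] = Σ_H E[X_H] = 3 · p^{2} = 3 · 1/4 = 3/4.
Numerically: E[X] ≈ 0.75.

E[X] = 3 · (1/2)^{2} = 3/4 ≈ 0.75.


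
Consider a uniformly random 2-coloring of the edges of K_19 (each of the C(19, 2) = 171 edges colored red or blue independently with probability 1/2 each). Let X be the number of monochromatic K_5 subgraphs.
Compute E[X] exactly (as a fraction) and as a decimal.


Let X = Σ_S X_S over the C(19, 5) = 11628 subsets S of size 5, where X_S = 1 if the K_5 on S is monochromatic.
For a fixed S, the K_5 on S has C(5, 2) = 10 edges. P[all 10 edges red] = (1/2)^10, and likewise for blue, so P[monochromatic] = 2·(1/2)^10 = 2^{1 − 10} = 1/512.
By linearity of expectation: E[X] = C(19, 5) · 2^{1 − 10} = 11628 · 1/512 = 2907/128.
Numerically: E[X] ≈ 22.7109.

E[X] = C(19,5)·2^(1−C(5,2)) = 2907/128 ≈ 22.7109.


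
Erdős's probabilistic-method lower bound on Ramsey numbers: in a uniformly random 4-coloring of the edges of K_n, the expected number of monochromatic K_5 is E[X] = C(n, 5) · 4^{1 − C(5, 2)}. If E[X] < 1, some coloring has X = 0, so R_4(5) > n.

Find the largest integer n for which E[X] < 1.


We need C(n, 5) · 4^{1 − 10} < 1, i.e. C(n, 5) < 4^{10 − 1} = 262144.
Check values of n near the boundary:
  n = 32: C(32, 5) = 201376; 201376 < 262144? YES
  n = 33: C(33, 5) = 237336; 237336 < 262144? YES
  n = 34: C(34, 5) = 278256; 278256 < 262144? NO
The largest n with C(n, 5) < 262144 is n = 33 (where E[X] = 29667/32768 ≈ 0.9054). Hence R_4(5) > 33, i.e. R_4(5) ≥ 34.

Largest n = 33; hence R_4(5) > 33.


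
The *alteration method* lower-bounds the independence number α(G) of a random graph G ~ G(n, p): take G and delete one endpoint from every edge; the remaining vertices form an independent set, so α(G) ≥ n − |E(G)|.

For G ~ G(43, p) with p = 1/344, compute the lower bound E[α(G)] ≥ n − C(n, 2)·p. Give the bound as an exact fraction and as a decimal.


E[|E(G)|] = C(43, 2)·p = 903 · (1/344) = 21/8.
E[α(G)] ≥ n − E[|E(G)|] = 43 − 21/8 = 323/8.
Numerically: ≈ 40.375000.
(This is only a lower bound; the true E[α(G)] may be larger.)

E[α(G)] ≥ 323/8 ≈ 40.375000.


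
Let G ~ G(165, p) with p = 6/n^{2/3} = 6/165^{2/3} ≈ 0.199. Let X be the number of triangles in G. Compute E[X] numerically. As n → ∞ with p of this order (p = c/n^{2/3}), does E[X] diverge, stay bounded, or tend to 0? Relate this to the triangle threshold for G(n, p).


Number of potential triangles: C(165, 3) = 735130.
Each occurs with probability p³ ≈ (0.199)³ ≈ 7.93388e-03.
By linearity: E[X] = C(165, 3)·p³ ≈ 735130 · 7.93388e-03 ≈ 5832.436.
Since α = 2/3 < 1, p = c/n^{2/3} ≫ 1/n is above the triangle threshold p ~ 1/n. Asymptotically E[X] ~ (c³/6)·n^{3(1−α)} = (6³/6)·n^{1} → ∞; triangles are abundant w.h.p.

E[X] ≈ 5832.436; in regime p = Θ(1/n^{2/3}) E[X] diverges (above the triangle threshold p ~ 1/n).


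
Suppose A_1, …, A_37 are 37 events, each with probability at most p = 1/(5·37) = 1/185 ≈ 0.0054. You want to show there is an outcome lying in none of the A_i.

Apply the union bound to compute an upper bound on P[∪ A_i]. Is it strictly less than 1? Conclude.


Union bound: P[∪_{i=1}^{37} A_i] ≤ Σ_i P[A_i] ≤ 37·p = 37·(1/185) = 1/5.
Numerically: 1/5 ≈ 0.2000.
Is 1/5 < 1? YES.
Since P[∪ A_i] ≤ 1/5 < 1, the complement has P[∩ A_i^c] ≥ 1 − 1/5 = 4/5 > 0, so some outcome avoids every A_i.

37·p = 1/5 ≈ 0.2000; existence CERTIFIED by the union bound.


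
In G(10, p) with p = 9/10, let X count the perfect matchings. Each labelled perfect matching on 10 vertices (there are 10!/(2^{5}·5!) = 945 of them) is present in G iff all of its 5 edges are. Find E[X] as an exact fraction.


K_10 has 10!/(2^{5}·5!) = 945 labelled perfect matchings.
For each such perfect matching H, let X_H = 1 if all 5 edges of H are present in G. Then P[X_H = 1] = p^{5} = (9/10)^{5} = 59049/100000.
By linearity of expectation: E[X] = Σ_H E[X_H] = 945 · p^{5} = 945 · 59049/100000 = 11160261/20000.
Numerically: E[X] ≈ 558.01.

E[X] = 945 · (9/10)^{5} = 11160261/20000 ≈ 558.01.


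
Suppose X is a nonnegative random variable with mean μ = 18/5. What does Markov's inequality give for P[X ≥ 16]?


μ = E[X] = 18/5, a = 16.
Markov: P[X ≥ 16] ≤ μ/a = (18/5)/16 = 9/40.
Numerically: ≈ 0.2250.
(Since a = 16 > μ = 3.6000, the bound 9/40 is < 1 and informative.)

P[X ≥ 16] ≤ 9/40 ≈ 0.2250.


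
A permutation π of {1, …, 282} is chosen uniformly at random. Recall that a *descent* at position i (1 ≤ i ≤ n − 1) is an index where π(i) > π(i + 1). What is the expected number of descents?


Write X = Σ X_I over i = 1, …, 281, with X_I the indicator of one descent.
There are 281 indicators.
For each fixed i, the pair (π(i), π(i+1)) is a uniformly random ordered pair of distinct values from {1, …, 282}; by symmetry P[π(i) > π(i+1)] = 1/2.
By linearity: E[X] = 281 · (1/2) = (282 − 1) · (1/2) = 281/2 ≈ 140.500000.

E[X] = 281/2 = 140.500000.


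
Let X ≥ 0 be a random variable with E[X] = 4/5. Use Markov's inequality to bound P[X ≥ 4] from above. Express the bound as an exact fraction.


μ = E[X] = 4/5, a = 4.
Markov: P[X ≥ 4] ≤ μ/a = (4/5)/4 = 1/5.
Numerically: ≈ 0.2000.
(Since a = 4 > μ = 0.8000, the bound 1/5 is < 1 and informative.)

P[X ≥ 4] ≤ 1/5 ≈ 0.2000.
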